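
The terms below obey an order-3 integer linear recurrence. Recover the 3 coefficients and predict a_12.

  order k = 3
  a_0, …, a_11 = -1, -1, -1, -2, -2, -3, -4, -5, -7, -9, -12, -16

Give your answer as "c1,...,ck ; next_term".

0,1,1 ; -21

  a_3 = 0·-1 + 1·-1 + 1·-1 = -2
  a_4 = 0·-2 + 1·-1 + 1·-1 = -2
  a_5 = 0·-2 + 1·-2 + 1·-1 = -3
  a_6 = 0·-3 + 1·-2 + 1·-2 = -4
  a_7 = 0·-4 + 1·-3 + 1·-2 = -5
  a_8 = 0·-5 + 1·-4 + 1·-3 = -7
  a_9 = 0·-7 + 1·-5 + 1·-4 = -9
  a_10 = 0·-9 + 1·-7 + 1·-5 = -12
  a_11 = 0·-12 + 1·-9 + 1·-7 = -16
  a_12 = 0·-16 + 1·-12 + 1·-9 = -21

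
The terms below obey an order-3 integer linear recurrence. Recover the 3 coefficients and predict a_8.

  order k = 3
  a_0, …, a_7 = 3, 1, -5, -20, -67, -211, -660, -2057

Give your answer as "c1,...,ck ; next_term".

  a_3 = 3·-5 + 1·1 + -2·3 = -20
  a_4 = 3·-20 + 1·-5 + -2·1 = -67
  a_5 = 3·-67 + 1·-20 + -2·-5 = -211
  a_6 = 3·-211 + 1·-67 + -2·-20 = -660
  a_7 = 3·-660 + 1·-211 + -2·-67 = -2057
  a_8 = 3·-2057 + 1·-660 + -2·-211 = -6409

3,1,-2 ; -6409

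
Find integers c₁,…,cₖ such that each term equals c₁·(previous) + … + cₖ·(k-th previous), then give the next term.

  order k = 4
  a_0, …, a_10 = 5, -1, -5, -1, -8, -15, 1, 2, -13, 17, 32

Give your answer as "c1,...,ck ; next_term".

1,-1,2,-2 ; -15

  a_4 = 1·-1 + -1·-5 + 2·-1 + -2·5 = -8
  a_5 = 1·-8 + -1·-1 + 2·-5 + -2·-1 = -15
  a_6 = 1·-15 + -1·-8 + 2·-1 + -2·-5 = 1
  a_7 = 1·1 + -1·-15 + 2·-8 + -2·-1 = 2
  a_8 = 1·2 + -1·1 + 2·-15 + -2·-8 = -13
  a_9 = 1·-13 + -1·2 + 2·1 + -2·-15 = 17
  a_10 = 1·17 + -1·-13 + 2·2 + -2·1 = 32
  a_11 = 1·32 + -1·17 + 2·-13 + -2·2 = -15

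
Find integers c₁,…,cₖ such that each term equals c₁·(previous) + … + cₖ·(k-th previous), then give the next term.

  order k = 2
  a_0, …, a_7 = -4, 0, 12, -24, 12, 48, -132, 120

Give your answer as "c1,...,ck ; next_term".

  a_2 = -2·0 + -3·-4 = 12
  a_3 = -2·12 + -3·0 = -24
  a_4 = -2·-24 + -3·12 = 12
  a_5 = -2·12 + -3·-24 = 48
  a_6 = -2·48 + -3·12 = -132
  a_7 = -2·-132 + -3·48 = 120
  a_8 = -2·120 + -3·-132 = 156

-2,-3 ; 156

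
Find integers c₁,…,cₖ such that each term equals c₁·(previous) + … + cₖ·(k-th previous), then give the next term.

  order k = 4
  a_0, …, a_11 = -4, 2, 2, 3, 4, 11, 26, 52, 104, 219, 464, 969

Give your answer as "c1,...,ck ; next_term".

2,-1,2,1 ; 2016

  a_4 = 2·3 + -1·2 + 2·2 + 1·-4 = 4
  a_5 = 2·4 + -1·3 + 2·2 + 1·2 = 11
  a_6 = 2·11 + -1·4 + 2·3 + 1·2 = 26
  a_7 = 2·26 + -1·11 + 2·4 + 1·3 = 52
  a_8 = 2·52 + -1·26 + 2·11 + 1·4 = 104
  a_9 = 2·104 + -1·52 + 2·26 + 1·11 = 219
  a_10 = 2·219 + -1·104 + 2·52 + 1·26 = 464
  a_11 = 2·464 + -1·219 + 2·104 + 1·52 = 969
  a_12 = 2·969 + -1·464 + 2·219 + 1·104 = 2016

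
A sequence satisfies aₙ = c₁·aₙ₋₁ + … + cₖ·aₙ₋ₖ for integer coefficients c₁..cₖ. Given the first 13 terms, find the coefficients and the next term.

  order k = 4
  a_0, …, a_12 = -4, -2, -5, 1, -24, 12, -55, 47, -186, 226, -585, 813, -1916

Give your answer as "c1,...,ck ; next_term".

  a_4 = -1·1 + 1·-5 + 1·-2 + 4·-4 = -24
  a_5 = -1·-24 + 1·1 + 1·-5 + 4·-2 = 12
  a_6 = -1·12 + 1·-24 + 1·1 + 4·-5 = -55
  a_7 = -1·-55 + 1·12 + 1·-24 + 4·1 = 47
  a_8 = -1·47 + 1·-55 + 1·12 + 4·-24 = -186
  a_9 = -1·-186 + 1·47 + 1·-55 + 4·12 = 226
  a_10 = -1·226 + 1·-186 + 1·47 + 4·-55 = -585
  a_11 = -1·-585 + 1·226 + 1·-186 + 4·47 = 813
  a_12 = -1·813 + 1·-585 + 1·226 + 4·-186 = -1916
  a_13 = -1·-1916 + 1·813 + 1·-585 + 4·226 = 3048

-1,1,1,4 ; 3048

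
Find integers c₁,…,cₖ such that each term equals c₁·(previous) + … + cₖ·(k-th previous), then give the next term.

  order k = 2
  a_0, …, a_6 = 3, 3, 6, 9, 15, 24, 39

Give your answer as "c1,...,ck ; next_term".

  a_2 = 1·3 + 1·3 = 6
  a_3 = 1·6 + 1·3 = 9
  a_4 = 1·9 + 1·6 = 15
  a_5 = 1·15 + 1·9 = 24
  a_6 = 1·24 + 1·15 = 39
  a_7 = 1·39 + 1·24 = 63

1,1 ; 63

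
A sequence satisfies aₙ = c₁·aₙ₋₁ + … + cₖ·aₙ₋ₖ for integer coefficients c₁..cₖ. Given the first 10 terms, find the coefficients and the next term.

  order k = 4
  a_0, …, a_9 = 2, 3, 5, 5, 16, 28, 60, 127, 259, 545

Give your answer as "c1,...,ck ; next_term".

1,2,1,-1 ; 1130

  a_4 = 1·5 + 2·5 + 1·3 + -1·2 = 16
  a_5 = 1·16 + 2·5 + 1·5 + -1·3 = 28
  a_6 = 1·28 + 2·16 + 1·5 + -1·5 = 60
  a_7 = 1·60 + 2·28 + 1·16 + -1·5 = 127
  a_8 = 1·127 + 2·60 + 1·28 + -1·16 = 259
  a_9 = 1·259 + 2·127 + 1·60 + -1·28 = 545
  a_10 = 1·545 + 2·259 + 1·127 + -1·60 = 1130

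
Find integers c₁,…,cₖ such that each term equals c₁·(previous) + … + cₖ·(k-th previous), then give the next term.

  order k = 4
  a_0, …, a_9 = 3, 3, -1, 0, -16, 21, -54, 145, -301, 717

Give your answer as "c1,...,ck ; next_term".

-2,1,-1,-4 ; -1664

  a_4 = -2·0 + 1·-1 + -1·3 + -4·3 = -16
  a_5 = -2·-16 + 1·0 + -1·-1 + -4·3 = 21
  a_6 = -2·21 + 1·-16 + -1·0 + -4·-1 = -54
  a_7 = -2·-54 + 1·21 + -1·-16 + -4·0 = 145
  a_8 = -2·145 + 1·-54 + -1·21 + -4·-16 = -301
  a_9 = -2·-301 + 1·145 + -1·-54 + -4·21 = 717
  a_10 = -2·717 + 1·-301 + -1·145 + -4·-54 = -1664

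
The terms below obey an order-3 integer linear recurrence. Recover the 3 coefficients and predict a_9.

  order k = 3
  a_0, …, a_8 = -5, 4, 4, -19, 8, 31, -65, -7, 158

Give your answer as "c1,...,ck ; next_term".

  a_3 = 0·4 + -1·4 + 3·-5 = -19
  a_4 = 0·-19 + -1·4 + 3·4 = 8
  a_5 = 0·8 + -1·-19 + 3·4 = 31
  a_6 = 0·31 + -1·8 + 3·-19 = -65
  a_7 = 0·-65 + -1·31 + 3·8 = -7
  a_8 = 0·-7 + -1·-65 + 3·31 = 158
  a_9 = 0·158 + -1·-7 + 3·-65 = -188

0,-1,3 ; -188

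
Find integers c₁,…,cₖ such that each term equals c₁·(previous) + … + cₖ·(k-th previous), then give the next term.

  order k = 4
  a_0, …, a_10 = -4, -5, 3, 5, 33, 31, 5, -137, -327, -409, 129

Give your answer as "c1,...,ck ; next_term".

1,0,-4,-2 ; 1711

  a_4 = 1·5 + 0·3 + -4·-5 + -2·-4 = 33
  a_5 = 1·33 + 0·5 + -4·3 + -2·-5 = 31
  a_6 = 1·31 + 0·33 + -4·5 + -2·3 = 5
  a_7 = 1·5 + 0·31 + -4·33 + -2·5 = -137
  a_8 = 1·-137 + 0·5 + -4·31 + -2·33 = -327
  a_9 = 1·-327 + 0·-137 + -4·5 + -2·31 = -409
  a_10 = 1·-409 + 0·-327 + -4·-137 + -2·5 = 129
  a_11 = 1·129 + 0·-409 + -4·-327 + -2·-137 = 1711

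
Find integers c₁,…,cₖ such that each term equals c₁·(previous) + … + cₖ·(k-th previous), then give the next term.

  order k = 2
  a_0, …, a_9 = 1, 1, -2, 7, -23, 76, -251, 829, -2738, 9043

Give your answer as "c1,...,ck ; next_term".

-3,1 ; -29867

  a_2 = -3·1 + 1·1 = -2
  a_3 = -3·-2 + 1·1 = 7
  a_4 = -3·7 + 1·-2 = -23
  a_5 = -3·-23 + 1·7 = 76
  a_6 = -3·76 + 1·-23 = -251
  a_7 = -3·-251 + 1·76 = 829
  a_8 = -3·829 + 1·-251 = -2738
  a_9 = -3·-2738 + 1·829 = 9043
  a_10 = -3·9043 + 1·-2738 = -29867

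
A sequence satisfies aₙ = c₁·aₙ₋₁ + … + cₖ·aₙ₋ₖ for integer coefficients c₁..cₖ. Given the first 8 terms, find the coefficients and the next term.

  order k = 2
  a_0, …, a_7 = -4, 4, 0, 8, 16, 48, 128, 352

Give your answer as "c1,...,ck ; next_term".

  a_2 = 2·4 + 2·-4 = 0
  a_3 = 2·0 + 2·4 = 8
  a_4 = 2·8 + 2·0 = 16
  a_5 = 2·16 + 2·8 = 48
  a_6 = 2·48 + 2·16 = 128
  a_7 = 2·128 + 2·48 = 352
  a_8 = 2·352 + 2·128 = 960

2,2 ; 960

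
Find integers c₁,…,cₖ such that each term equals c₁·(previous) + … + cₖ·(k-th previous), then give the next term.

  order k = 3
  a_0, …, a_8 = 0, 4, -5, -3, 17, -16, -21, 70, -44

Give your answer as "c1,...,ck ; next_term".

-1,-2,1 ; -117

  a_3 = -1·-5 + -2·4 + 1·0 = -3
  a_4 = -1·-3 + -2·-5 + 1·4 = 17
  a_5 = -1·17 + -2·-3 + 1·-5 = -16
  a_6 = -1·-16 + -2·17 + 1·-3 = -21
  a_7 = -1·-21 + -2·-16 + 1·17 = 70
  a_8 = -1·70 + -2·-21 + 1·-16 = -44
  a_9 = -1·-44 + -2·70 + 1·-21 = -117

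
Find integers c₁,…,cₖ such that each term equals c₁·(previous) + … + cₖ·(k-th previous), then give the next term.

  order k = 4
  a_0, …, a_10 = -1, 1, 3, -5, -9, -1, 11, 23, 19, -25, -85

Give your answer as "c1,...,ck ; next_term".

1,-2,0,-2 ; -81

  a_4 = 1·-5 + -2·3 + 0·1 + -2·-1 = -9
  a_5 = 1·-9 + -2·-5 + 0·3 + -2·1 = -1
  a_6 = 1·-1 + -2·-9 + 0·-5 + -2·3 = 11
  a_7 = 1·11 + -2·-1 + 0·-9 + -2·-5 = 23
  a_8 = 1·23 + -2·11 + 0·-1 + -2·-9 = 19
  a_9 = 1·19 + -2·23 + 0·11 + -2·-1 = -25
  a_10 = 1·-25 + -2·19 + 0·23 + -2·11 = -85
  a_11 = 1·-85 + -2·-25 + 0·19 + -2·23 = -81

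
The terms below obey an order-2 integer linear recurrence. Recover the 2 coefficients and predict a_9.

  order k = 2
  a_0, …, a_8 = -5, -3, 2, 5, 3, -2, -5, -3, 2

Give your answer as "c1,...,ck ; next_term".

  a_2 = 1·-3 + -1·-5 = 2
  a_3 = 1·2 + -1·-3 = 5
  a_4 = 1·5 + -1·2 = 3
  a_5 = 1·3 + -1·5 = -2
  a_6 = 1·-2 + -1·3 = -5
  a_7 = 1·-5 + -1·-2 = -3
  a_8 = 1·-3 + -1·-5 = 2
  a_9 = 1·2 + -1·-3 = 5

1,-1 ; 5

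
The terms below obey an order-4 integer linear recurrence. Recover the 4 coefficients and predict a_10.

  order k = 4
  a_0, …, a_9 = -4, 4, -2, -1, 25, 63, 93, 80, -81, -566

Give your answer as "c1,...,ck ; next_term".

  a_4 = 3·-1 + -4·-2 + 2·4 + -3·-4 = 25
  a_5 = 3·25 + -4·-1 + 2·-2 + -3·4 = 63
  a_6 = 3·63 + -4·25 + 2·-1 + -3·-2 = 93
  a_7 = 3·93 + -4·63 + 2·25 + -3·-1 = 80
  a_8 = 3·80 + -4·93 + 2·63 + -3·25 = -81
  a_9 = 3·-81 + -4·80 + 2·93 + -3·63 = -566
  a_10 = 3·-566 + -4·-81 + 2·80 + -3·93 = -1493

3,-4,2,-3 ; -1493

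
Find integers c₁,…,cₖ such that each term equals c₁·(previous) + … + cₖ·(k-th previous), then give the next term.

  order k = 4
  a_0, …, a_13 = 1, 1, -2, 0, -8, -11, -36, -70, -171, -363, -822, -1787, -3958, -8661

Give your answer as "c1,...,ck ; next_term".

2,2,-3,-1 ; -19055

  a_4 = 2·0 + 2·-2 + -3·1 + -1·1 = -8
  a_5 = 2·-8 + 2·0 + -3·-2 + -1·1 = -11
  a_6 = 2·-11 + 2·-8 + -3·0 + -1·-2 = -36
  a_7 = 2·-36 + 2·-11 + -3·-8 + -1·0 = -70
  a_8 = 2·-70 + 2·-36 + -3·-11 + -1·-8 = -171
  a_9 = 2·-171 + 2·-70 + -3·-36 + -1·-11 = -363
  a_10 = 2·-363 + 2·-171 + -3·-70 + -1·-36 = -822
  a_11 = 2·-822 + 2·-363 + -3·-171 + -1·-70 = -1787
  a_12 = 2·-1787 + 2·-822 + -3·-363 + -1·-171 = -3958
  a_13 = 2·-3958 + 2·-1787 + -3·-822 + -1·-363 = -8661
  a_14 = 2·-8661 + 2·-3958 + -3·-1787 + -1·-822 = -19055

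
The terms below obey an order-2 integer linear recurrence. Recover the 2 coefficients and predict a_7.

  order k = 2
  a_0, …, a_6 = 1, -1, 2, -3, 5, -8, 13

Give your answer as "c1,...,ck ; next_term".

  a_2 = -1·-1 + 1·1 = 2
  a_3 = -1·2 + 1·-1 = -3
  a_4 = -1·-3 + 1·2 = 5
  a_5 = -1·5 + 1·-3 = -8
  a_6 = -1·-8 + 1·5 = 13
  a_7 = -1·13 + 1·-8 = -21

-1,1 ; -21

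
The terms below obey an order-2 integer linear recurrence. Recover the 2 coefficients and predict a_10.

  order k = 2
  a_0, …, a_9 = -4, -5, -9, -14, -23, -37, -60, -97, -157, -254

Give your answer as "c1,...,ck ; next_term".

1,1 ; -411

  a_2 = 1·-5 + 1·-4 = -9
  a_3 = 1·-9 + 1·-5 = -14
  a_4 = 1·-14 + 1·-9 = -23
  a_5 = 1·-23 + 1·-14 = -37
  a_6 = 1·-37 + 1·-23 = -60
  a_7 = 1·-60 + 1·-37 = -97
  a_8 = 1·-97 + 1·-60 = -157
  a_9 = 1·-157 + 1·-97 = -254
  a_10 = 1·-254 + 1·-157 = -411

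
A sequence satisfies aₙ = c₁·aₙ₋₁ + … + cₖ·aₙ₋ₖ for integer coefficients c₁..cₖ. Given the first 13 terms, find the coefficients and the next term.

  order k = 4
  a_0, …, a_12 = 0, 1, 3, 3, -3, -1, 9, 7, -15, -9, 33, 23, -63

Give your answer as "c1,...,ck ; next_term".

0,-1,0,2 ; -41

  a_4 = 0·3 + -1·3 + 0·1 + 2·0 = -3
  a_5 = 0·-3 + -1·3 + 0·3 + 2·1 = -1
  a_6 = 0·-1 + -1·-3 + 0·3 + 2·3 = 9
  a_7 = 0·9 + -1·-1 + 0·-3 + 2·3 = 7
  a_8 = 0·7 + -1·9 + 0·-1 + 2·-3 = -15
  a_9 = 0·-15 + -1·7 + 0·9 + 2·-1 = -9
  a_10 = 0·-9 + -1·-15 + 0·7 + 2·9 = 33
  a_11 = 0·33 + -1·-9 + 0·-15 + 2·7 = 23
  a_12 = 0·23 + -1·33 + 0·-9 + 2·-15 = -63
  a_13 = 0·-63 + -1·23 + 0·33 + 2·-9 = -41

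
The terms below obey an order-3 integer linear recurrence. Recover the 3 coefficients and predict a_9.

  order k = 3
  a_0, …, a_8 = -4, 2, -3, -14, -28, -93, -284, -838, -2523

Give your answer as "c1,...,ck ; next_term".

2,2,3 ; -7574

  a_3 = 2·-3 + 2·2 + 3·-4 = -14
  a_4 = 2·-14 + 2·-3 + 3·2 = -28
  a_5 = 2·-28 + 2·-14 + 3·-3 = -93
  a_6 = 2·-93 + 2·-28 + 3·-14 = -284
  a_7 = 2·-284 + 2·-93 + 3·-28 = -838
  a_8 = 2·-838 + 2·-284 + 3·-93 = -2523
  a_9 = 2·-2523 + 2·-838 + 3·-284 = -7574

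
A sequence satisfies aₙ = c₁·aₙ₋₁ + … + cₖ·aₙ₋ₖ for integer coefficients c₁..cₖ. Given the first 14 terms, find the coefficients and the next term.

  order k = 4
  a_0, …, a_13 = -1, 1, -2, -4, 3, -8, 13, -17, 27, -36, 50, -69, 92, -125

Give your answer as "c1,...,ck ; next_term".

  a_4 = -1·-4 + 1·-2 + 0·1 + -1·-1 = 3
  a_5 = -1·3 + 1·-4 + 0·-2 + -1·1 = -8
  a_6 = -1·-8 + 1·3 + 0·-4 + -1·-2 = 13
  a_7 = -1·13 + 1·-8 + 0·3 + -1·-4 = -17
  a_8 = -1·-17 + 1·13 + 0·-8 + -1·3 = 27
  a_9 = -1·27 + 1·-17 + 0·13 + -1·-8 = -36
  a_10 = -1·-36 + 1·27 + 0·-17 + -1·13 = 50
  a_11 = -1·50 + 1·-36 + 0·27 + -1·-17 = -69
  a_12 = -1·-69 + 1·50 + 0·-36 + -1·27 = 92
  a_13 = -1·92 + 1·-69 + 0·50 + -1·-36 = -125
  a_14 = -1·-125 + 1·92 + 0·-69 + -1·50 = 167

-1,1,0,-1 ; 167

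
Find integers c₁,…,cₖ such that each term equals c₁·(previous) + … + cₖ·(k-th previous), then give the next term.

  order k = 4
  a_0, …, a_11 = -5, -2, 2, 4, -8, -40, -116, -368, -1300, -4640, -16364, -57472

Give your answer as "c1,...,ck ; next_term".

  a_4 = 4·4 + -3·2 + 4·-2 + 2·-5 = -8
  a_5 = 4·-8 + -3·4 + 4·2 + 2·-2 = -40
  a_6 = 4·-40 + -3·-8 + 4·4 + 2·2 = -116
  a_7 = 4·-116 + -3·-40 + 4·-8 + 2·4 = -368
  a_8 = 4·-368 + -3·-116 + 4·-40 + 2·-8 = -1300
  a_9 = 4·-1300 + -3·-368 + 4·-116 + 2·-40 = -4640
  a_10 = 4·-4640 + -3·-1300 + 4·-368 + 2·-116 = -16364
  a_11 = 4·-16364 + -3·-4640 + 4·-1300 + 2·-368 = -57472
  a_12 = 4·-57472 + -3·-16364 + 4·-4640 + 2·-1300 = -201956

4,-3,4,2 ; -201956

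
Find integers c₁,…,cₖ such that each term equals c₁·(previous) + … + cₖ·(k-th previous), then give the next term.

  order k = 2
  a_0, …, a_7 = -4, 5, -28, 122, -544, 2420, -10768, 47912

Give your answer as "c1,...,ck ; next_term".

-4,2 ; -213184

  a_2 = -4·5 + 2·-4 = -28
  a_3 = -4·-28 + 2·5 = 122
  a_4 = -4·122 + 2·-28 = -544
  a_5 = -4·-544 + 2·122 = 2420
  a_6 = -4·2420 + 2·-544 = -10768
  a_7 = -4·-10768 + 2·2420 = 47912
  a_8 = -4·47912 + 2·-10768 = -213184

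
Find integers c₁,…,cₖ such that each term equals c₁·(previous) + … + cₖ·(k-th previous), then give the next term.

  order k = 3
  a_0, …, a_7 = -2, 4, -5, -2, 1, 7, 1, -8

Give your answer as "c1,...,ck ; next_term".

0,-1,-1 ; -8

  a_3 = 0·-5 + -1·4 + -1·-2 = -2
  a_4 = 0·-2 + -1·-5 + -1·4 = 1
  a_5 = 0·1 + -1·-2 + -1·-5 = 7
  a_6 = 0·7 + -1·1 + -1·-2 = 1
  a_7 = 0·1 + -1·7 + -1·1 = -8
  a_8 = 0·-8 + -1·1 + -1·7 = -8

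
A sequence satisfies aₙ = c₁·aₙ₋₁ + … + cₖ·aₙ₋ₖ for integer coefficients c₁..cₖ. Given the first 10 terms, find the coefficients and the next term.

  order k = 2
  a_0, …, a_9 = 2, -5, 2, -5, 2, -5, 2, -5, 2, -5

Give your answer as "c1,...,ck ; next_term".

0,1 ; 2

  a_2 = 0·-5 + 1·2 = 2
  a_3 = 0·2 + 1·-5 = -5
  a_4 = 0·-5 + 1·2 = 2
  a_5 = 0·2 + 1·-5 = -5
  a_6 = 0·-5 + 1·2 = 2
  a_7 = 0·2 + 1·-5 = -5
  a_8 = 0·-5 + 1·2 = 2
  a_9 = 0·2 + 1·-5 = -5
  a_10 = 0·-5 + 1·2 = 2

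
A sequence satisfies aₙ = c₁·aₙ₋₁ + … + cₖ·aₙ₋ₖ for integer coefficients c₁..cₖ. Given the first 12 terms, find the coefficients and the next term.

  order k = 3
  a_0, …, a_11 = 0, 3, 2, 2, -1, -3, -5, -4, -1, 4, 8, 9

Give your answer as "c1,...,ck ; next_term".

1,0,-1 ; 5

  a_3 = 1·2 + 0·3 + -1·0 = 2
  a_4 = 1·2 + 0·2 + -1·3 = -1
  a_5 = 1·-1 + 0·2 + -1·2 = -3
  a_6 = 1·-3 + 0·-1 + -1·2 = -5
  a_7 = 1·-5 + 0·-3 + -1·-1 = -4
  a_8 = 1·-4 + 0·-5 + -1·-3 = -1
  a_9 = 1·-1 + 0·-4 + -1·-5 = 4
  a_10 = 1·4 + 0·-1 + -1·-4 = 8
  a_11 = 1·8 + 0·4 + -1·-1 = 9
  a_12 = 1·9 + 0·8 + -1·4 = 5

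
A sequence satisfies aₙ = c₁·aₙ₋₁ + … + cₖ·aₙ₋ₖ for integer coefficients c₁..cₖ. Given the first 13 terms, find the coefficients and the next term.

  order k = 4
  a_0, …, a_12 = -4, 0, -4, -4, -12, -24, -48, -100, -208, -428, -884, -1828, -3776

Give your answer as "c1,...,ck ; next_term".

  a_4 = 1·-4 + 1·-4 + 2·0 + 1·-4 = -12
  a_5 = 1·-12 + 1·-4 + 2·-4 + 1·0 = -24
  a_6 = 1·-24 + 1·-12 + 2·-4 + 1·-4 = -48
  a_7 = 1·-48 + 1·-24 + 2·-12 + 1·-4 = -100
  a_8 = 1·-100 + 1·-48 + 2·-24 + 1·-12 = -208
  a_9 = 1·-208 + 1·-100 + 2·-48 + 1·-24 = -428
  a_10 = 1·-428 + 1·-208 + 2·-100 + 1·-48 = -884
  a_11 = 1·-884 + 1·-428 + 2·-208 + 1·-100 = -1828
  a_12 = 1·-1828 + 1·-884 + 2·-428 + 1·-208 = -3776
  a_13 = 1·-3776 + 1·-1828 + 2·-884 + 1·-428 = -7800

1,1,2,1 ; -7800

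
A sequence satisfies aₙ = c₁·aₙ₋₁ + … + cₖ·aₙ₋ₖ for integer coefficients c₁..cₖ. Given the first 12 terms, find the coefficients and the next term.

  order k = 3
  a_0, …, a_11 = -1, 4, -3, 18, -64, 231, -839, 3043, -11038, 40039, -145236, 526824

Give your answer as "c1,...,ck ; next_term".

  a_3 = -3·-3 + 2·4 + -1·-1 = 18
  a_4 = -3·18 + 2·-3 + -1·4 = -64
  a_5 = -3·-64 + 2·18 + -1·-3 = 231
  a_6 = -3·231 + 2·-64 + -1·18 = -839
  a_7 = -3·-839 + 2·231 + -1·-64 = 3043
  a_8 = -3·3043 + 2·-839 + -1·231 = -11038
  a_9 = -3·-11038 + 2·3043 + -1·-839 = 40039
  a_10 = -3·40039 + 2·-11038 + -1·3043 = -145236
  a_11 = -3·-145236 + 2·40039 + -1·-11038 = 526824
  a_12 = -3·526824 + 2·-145236 + -1·40039 = -1910983

-3,2,-1 ; -1910983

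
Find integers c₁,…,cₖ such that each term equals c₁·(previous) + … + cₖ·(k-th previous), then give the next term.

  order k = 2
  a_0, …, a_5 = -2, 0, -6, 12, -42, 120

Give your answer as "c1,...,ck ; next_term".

-2,3 ; -366

  a_2 = -2·0 + 3·-2 = -6
  a_3 = -2·-6 + 3·0 = 12
  a_4 = -2·12 + 3·-6 = -42
  a_5 = -2·-42 + 3·12 = 120
  a_6 = -2·120 + 3·-42 = -366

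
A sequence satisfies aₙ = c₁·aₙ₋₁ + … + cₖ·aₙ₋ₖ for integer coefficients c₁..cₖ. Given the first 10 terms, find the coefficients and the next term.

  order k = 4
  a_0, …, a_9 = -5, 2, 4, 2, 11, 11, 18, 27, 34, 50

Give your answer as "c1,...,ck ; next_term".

1,1,0,-1 ; 66

  a_4 = 1·2 + 1·4 + 0·2 + -1·-5 = 11
  a_5 = 1·11 + 1·2 + 0·4 + -1·2 = 11
  a_6 = 1·11 + 1·11 + 0·2 + -1·4 = 18
  a_7 = 1·18 + 1·11 + 0·11 + -1·2 = 27
  a_8 = 1·27 + 1·18 + 0·11 + -1·11 = 34
  a_9 = 1·34 + 1·27 + 0·18 + -1·11 = 50
  a_10 = 1·50 + 1·34 + 0·27 + -1·18 = 66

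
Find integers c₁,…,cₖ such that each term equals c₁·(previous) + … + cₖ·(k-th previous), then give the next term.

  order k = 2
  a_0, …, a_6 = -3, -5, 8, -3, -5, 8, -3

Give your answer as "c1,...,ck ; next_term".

-1,-1 ; -5

  a_2 = -1·-5 + -1·-3 = 8
  a_3 = -1·8 + -1·-5 = -3
  a_4 = -1·-3 + -1·8 = -5
  a_5 = -1·-5 + -1·-3 = 8
  a_6 = -1·8 + -1·-5 = -3
  a_7 = -1·-3 + -1·8 = -5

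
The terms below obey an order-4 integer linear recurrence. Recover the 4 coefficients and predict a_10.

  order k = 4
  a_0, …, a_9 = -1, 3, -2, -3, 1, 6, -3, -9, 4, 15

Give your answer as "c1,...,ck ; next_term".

  a_4 = 0·-3 + -1·-2 + 0·3 + 1·-1 = 1
  a_5 = 0·1 + -1·-3 + 0·-2 + 1·3 = 6
  a_6 = 0·6 + -1·1 + 0·-3 + 1·-2 = -3
  a_7 = 0·-3 + -1·6 + 0·1 + 1·-3 = -9
  a_8 = 0·-9 + -1·-3 + 0·6 + 1·1 = 4
  a_9 = 0·4 + -1·-9 + 0·-3 + 1·6 = 15
  a_10 = 0·15 + -1·4 + 0·-9 + 1·-3 = -7

0,-1,0,1 ; -7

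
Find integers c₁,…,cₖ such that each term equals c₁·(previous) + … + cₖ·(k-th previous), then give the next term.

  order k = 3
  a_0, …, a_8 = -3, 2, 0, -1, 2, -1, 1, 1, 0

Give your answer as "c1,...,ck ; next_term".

0,1,1 ; 2

  a_3 = 0·0 + 1·2 + 1·-3 = -1
  a_4 = 0·-1 + 1·0 + 1·2 = 2
  a_5 = 0·2 + 1·-1 + 1·0 = -1
  a_6 = 0·-1 + 1·2 + 1·-1 = 1
  a_7 = 0·1 + 1·-1 + 1·2 = 1
  a_8 = 0·1 + 1·1 + 1·-1 = 0
  a_9 = 0·0 + 1·1 + 1·1 = 2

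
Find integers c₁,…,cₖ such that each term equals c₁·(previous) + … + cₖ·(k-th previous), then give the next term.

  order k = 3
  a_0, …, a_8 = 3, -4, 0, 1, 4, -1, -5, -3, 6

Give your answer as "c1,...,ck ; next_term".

  a_3 = 0·0 + -1·-4 + -1·3 = 1
  a_4 = 0·1 + -1·0 + -1·-4 = 4
  a_5 = 0·4 + -1·1 + -1·0 = -1
  a_6 = 0·-1 + -1·4 + -1·1 = -5
  a_7 = 0·-5 + -1·-1 + -1·4 = -3
  a_8 = 0·-3 + -1·-5 + -1·-1 = 6
  a_9 = 0·6 + -1·-3 + -1·-5 = 8

0,-1,-1 ; 8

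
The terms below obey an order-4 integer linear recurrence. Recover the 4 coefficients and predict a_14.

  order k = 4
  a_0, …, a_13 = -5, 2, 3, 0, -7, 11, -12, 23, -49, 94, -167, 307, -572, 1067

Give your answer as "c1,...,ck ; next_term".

-1,1,0,2 ; -1973

  a_4 = -1·0 + 1·3 + 0·2 + 2·-5 = -7
  a_5 = -1·-7 + 1·0 + 0·3 + 2·2 = 11
  a_6 = -1·11 + 1·-7 + 0·0 + 2·3 = -12
  a_7 = -1·-12 + 1·11 + 0·-7 + 2·0 = 23
  a_8 = -1·23 + 1·-12 + 0·11 + 2·-7 = -49
  a_9 = -1·-49 + 1·23 + 0·-12 + 2·11 = 94
  a_10 = -1·94 + 1·-49 + 0·23 + 2·-12 = -167
  a_11 = -1·-167 + 1·94 + 0·-49 + 2·23 = 307
  a_12 = -1·307 + 1·-167 + 0·94 + 2·-49 = -572
  a_13 = -1·-572 + 1·307 + 0·-167 + 2·94 = 1067
  a_14 = -1·1067 + 1·-572 + 0·307 + 2·-167 = -1973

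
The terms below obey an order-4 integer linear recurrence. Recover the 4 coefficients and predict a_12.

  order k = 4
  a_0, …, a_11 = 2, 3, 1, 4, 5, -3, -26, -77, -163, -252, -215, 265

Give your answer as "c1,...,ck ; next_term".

  a_4 = 3·4 + -3·1 + 0·3 + -2·2 = 5
  a_5 = 3·5 + -3·4 + 0·1 + -2·3 = -3
  a_6 = 3·-3 + -3·5 + 0·4 + -2·1 = -26
  a_7 = 3·-26 + -3·-3 + 0·5 + -2·4 = -77
  a_8 = 3·-77 + -3·-26 + 0·-3 + -2·5 = -163
  a_9 = 3·-163 + -3·-77 + 0·-26 + -2·-3 = -252
  a_10 = 3·-252 + -3·-163 + 0·-77 + -2·-26 = -215
  a_11 = 3·-215 + -3·-252 + 0·-163 + -2·-77 = 265
  a_12 = 3·265 + -3·-215 + 0·-252 + -2·-163 = 1766

3,-3,0,-2 ; 1766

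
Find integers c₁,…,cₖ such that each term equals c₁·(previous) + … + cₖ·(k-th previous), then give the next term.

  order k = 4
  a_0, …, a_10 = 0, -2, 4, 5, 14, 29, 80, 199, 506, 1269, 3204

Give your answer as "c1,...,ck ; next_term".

2,1,0,2 ; 8075

  a_4 = 2·5 + 1·4 + 0·-2 + 2·0 = 14
  a_5 = 2·14 + 1·5 + 0·4 + 2·-2 = 29
  a_6 = 2·29 + 1·14 + 0·5 + 2·4 = 80
  a_7 = 2·80 + 1·29 + 0·14 + 2·5 = 199
  a_8 = 2·199 + 1·80 + 0·29 + 2·14 = 506
  a_9 = 2·506 + 1·199 + 0·80 + 2·29 = 1269
  a_10 = 2·1269 + 1·506 + 0·199 + 2·80 = 3204
  a_11 = 2·3204 + 1·1269 + 0·506 + 2·199 = 8075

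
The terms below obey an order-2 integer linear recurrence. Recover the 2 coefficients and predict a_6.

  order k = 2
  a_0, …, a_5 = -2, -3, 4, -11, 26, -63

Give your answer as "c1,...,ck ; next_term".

-2,1 ; 152

  a_2 = -2·-3 + 1·-2 = 4
  a_3 = -2·4 + 1·-3 = -11
  a_4 = -2·-11 + 1·4 = 26
  a_5 = -2·26 + 1·-11 = -63
  a_6 = -2·-63 + 1·26 = 152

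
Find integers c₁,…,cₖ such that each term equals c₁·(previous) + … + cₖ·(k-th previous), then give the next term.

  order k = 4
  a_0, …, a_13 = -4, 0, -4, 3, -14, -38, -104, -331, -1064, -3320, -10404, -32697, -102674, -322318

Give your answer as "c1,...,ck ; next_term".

2,2,4,3 ; -1011984

  a_4 = 2·3 + 2·-4 + 4·0 + 3·-4 = -14
  a_5 = 2·-14 + 2·3 + 4·-4 + 3·0 = -38
  a_6 = 2·-38 + 2·-14 + 4·3 + 3·-4 = -104
  a_7 = 2·-104 + 2·-38 + 4·-14 + 3·3 = -331
  a_8 = 2·-331 + 2·-104 + 4·-38 + 3·-14 = -1064
  a_9 = 2·-1064 + 2·-331 + 4·-104 + 3·-38 = -3320
  a_10 = 2·-3320 + 2·-1064 + 4·-331 + 3·-104 = -10404
  a_11 = 2·-10404 + 2·-3320 + 4·-1064 + 3·-331 = -32697
  a_12 = 2·-32697 + 2·-10404 + 4·-3320 + 3·-1064 = -102674
  a_13 = 2·-102674 + 2·-32697 + 4·-10404 + 3·-3320 = -322318
  a_14 = 2·-322318 + 2·-102674 + 4·-32697 + 3·-10404 = -1011984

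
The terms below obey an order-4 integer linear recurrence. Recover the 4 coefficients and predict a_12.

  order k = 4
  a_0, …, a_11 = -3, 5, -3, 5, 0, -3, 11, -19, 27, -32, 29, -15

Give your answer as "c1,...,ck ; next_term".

-1,1,1,-1 ; -15

  a_4 = -1·5 + 1·-3 + 1·5 + -1·-3 = 0
  a_5 = -1·0 + 1·5 + 1·-3 + -1·5 = -3
  a_6 = -1·-3 + 1·0 + 1·5 + -1·-3 = 11
  a_7 = -1·11 + 1·-3 + 1·0 + -1·5 = -19
  a_8 = -1·-19 + 1·11 + 1·-3 + -1·0 = 27
  a_9 = -1·27 + 1·-19 + 1·11 + -1·-3 = -32
  a_10 = -1·-32 + 1·27 + 1·-19 + -1·11 = 29
  a_11 = -1·29 + 1·-32 + 1·27 + -1·-19 = -15
  a_12 = -1·-15 + 1·29 + 1·-32 + -1·27 = -15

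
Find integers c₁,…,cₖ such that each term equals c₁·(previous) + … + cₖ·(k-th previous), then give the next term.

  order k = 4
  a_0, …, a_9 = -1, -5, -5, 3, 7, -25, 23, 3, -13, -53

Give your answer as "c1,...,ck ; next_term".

  a_4 = -2·3 + -2·-5 + -1·-5 + 2·-1 = 7
  a_5 = -2·7 + -2·3 + -1·-5 + 2·-5 = -25
  a_6 = -2·-25 + -2·7 + -1·3 + 2·-5 = 23
  a_7 = -2·23 + -2·-25 + -1·7 + 2·3 = 3
  a_8 = -2·3 + -2·23 + -1·-25 + 2·7 = -13
  a_9 = -2·-13 + -2·3 + -1·23 + 2·-25 = -53
  a_10 = -2·-53 + -2·-13 + -1·3 + 2·23 = 175

-2,-2,-1,2 ; 175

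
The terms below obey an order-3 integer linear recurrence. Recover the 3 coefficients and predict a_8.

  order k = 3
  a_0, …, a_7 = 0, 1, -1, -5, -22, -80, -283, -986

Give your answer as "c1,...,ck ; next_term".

  a_3 = 4·-1 + -1·1 + -3·0 = -5
  a_4 = 4·-5 + -1·-1 + -3·1 = -22
  a_5 = 4·-22 + -1·-5 + -3·-1 = -80
  a_6 = 4·-80 + -1·-22 + -3·-5 = -283
  a_7 = 4·-283 + -1·-80 + -3·-22 = -986
  a_8 = 4·-986 + -1·-283 + -3·-80 = -3421

4,-1,-3 ; -3421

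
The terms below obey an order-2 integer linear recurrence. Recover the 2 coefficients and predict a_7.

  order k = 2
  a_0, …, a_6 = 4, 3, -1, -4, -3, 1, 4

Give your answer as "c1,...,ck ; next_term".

1,-1 ; 3

  a_2 = 1·3 + -1·4 = -1
  a_3 = 1·-1 + -1·3 = -4
  a_4 = 1·-4 + -1·-1 = -3
  a_5 = 1·-3 + -1·-4 = 1
  a_6 = 1·1 + -1·-3 = 4
  a_7 = 1·4 + -1·1 = 3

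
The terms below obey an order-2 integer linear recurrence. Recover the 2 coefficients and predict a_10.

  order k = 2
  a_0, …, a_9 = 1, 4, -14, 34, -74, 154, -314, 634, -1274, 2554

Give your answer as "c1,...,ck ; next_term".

  a_2 = -3·4 + -2·1 = -14
  a_3 = -3·-14 + -2·4 = 34
  a_4 = -3·34 + -2·-14 = -74
  a_5 = -3·-74 + -2·34 = 154
  a_6 = -3·154 + -2·-74 = -314
  a_7 = -3·-314 + -2·154 = 634
  a_8 = -3·634 + -2·-314 = -1274
  a_9 = -3·-1274 + -2·634 = 2554
  a_10 = -3·2554 + -2·-1274 = -5114

-3,-2 ; -5114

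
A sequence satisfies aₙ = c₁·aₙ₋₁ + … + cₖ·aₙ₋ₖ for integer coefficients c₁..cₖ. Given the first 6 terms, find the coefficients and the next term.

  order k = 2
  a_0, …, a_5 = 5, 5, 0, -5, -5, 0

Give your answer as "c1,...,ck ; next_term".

1,-1 ; 5

  a_2 = 1·5 + -1·5 = 0
  a_3 = 1·0 + -1·5 = -5
  a_4 = 1·-5 + -1·0 = -5
  a_5 = 1·-5 + -1·-5 = 0
  a_6 = 1·0 + -1·-5 = 5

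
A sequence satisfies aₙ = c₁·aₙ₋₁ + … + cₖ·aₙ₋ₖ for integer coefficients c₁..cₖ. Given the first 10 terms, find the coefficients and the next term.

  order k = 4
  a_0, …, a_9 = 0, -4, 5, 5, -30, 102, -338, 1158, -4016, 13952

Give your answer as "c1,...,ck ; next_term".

-4,-2,0,2 ; -48452

  a_4 = -4·5 + -2·5 + 0·-4 + 2·0 = -30
  a_5 = -4·-30 + -2·5 + 0·5 + 2·-4 = 102
  a_6 = -4·102 + -2·-30 + 0·5 + 2·5 = -338
  a_7 = -4·-338 + -2·102 + 0·-30 + 2·5 = 1158
  a_8 = -4·1158 + -2·-338 + 0·102 + 2·-30 = -4016
  a_9 = -4·-4016 + -2·1158 + 0·-338 + 2·102 = 13952
  a_10 = -4·13952 + -2·-4016 + 0·1158 + 2·-338 = -48452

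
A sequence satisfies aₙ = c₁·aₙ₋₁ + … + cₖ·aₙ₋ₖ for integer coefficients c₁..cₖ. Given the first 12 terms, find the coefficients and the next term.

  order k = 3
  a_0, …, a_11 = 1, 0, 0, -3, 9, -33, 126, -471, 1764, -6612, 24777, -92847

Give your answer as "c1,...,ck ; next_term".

  a_3 = -3·0 + 2·0 + -3·1 = -3
  a_4 = -3·-3 + 2·0 + -3·0 = 9
  a_5 = -3·9 + 2·-3 + -3·0 = -33
  a_6 = -3·-33 + 2·9 + -3·-3 = 126
  a_7 = -3·126 + 2·-33 + -3·9 = -471
  a_8 = -3·-471 + 2·126 + -3·-33 = 1764
  a_9 = -3·1764 + 2·-471 + -3·126 = -6612
  a_10 = -3·-6612 + 2·1764 + -3·-471 = 24777
  a_11 = -3·24777 + 2·-6612 + -3·1764 = -92847
  a_12 = -3·-92847 + 2·24777 + -3·-6612 = 347931

-3,2,-3 ; 347931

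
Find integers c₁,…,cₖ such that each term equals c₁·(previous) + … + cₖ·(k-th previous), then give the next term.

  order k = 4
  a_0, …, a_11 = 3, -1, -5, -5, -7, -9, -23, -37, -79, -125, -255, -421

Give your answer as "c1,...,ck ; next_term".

  a_4 = 1·-5 + 2·-5 + -2·-1 + 2·3 = -7
  a_5 = 1·-7 + 2·-5 + -2·-5 + 2·-1 = -9
  a_6 = 1·-9 + 2·-7 + -2·-5 + 2·-5 = -23
  a_7 = 1·-23 + 2·-9 + -2·-7 + 2·-5 = -37
  a_8 = 1·-37 + 2·-23 + -2·-9 + 2·-7 = -79
  a_9 = 1·-79 + 2·-37 + -2·-23 + 2·-9 = -125
  a_10 = 1·-125 + 2·-79 + -2·-37 + 2·-23 = -255
  a_11 = 1·-255 + 2·-125 + -2·-79 + 2·-37 = -421
  a_12 = 1·-421 + 2·-255 + -2·-125 + 2·-79 = -839

1,2,-2,2 ; -839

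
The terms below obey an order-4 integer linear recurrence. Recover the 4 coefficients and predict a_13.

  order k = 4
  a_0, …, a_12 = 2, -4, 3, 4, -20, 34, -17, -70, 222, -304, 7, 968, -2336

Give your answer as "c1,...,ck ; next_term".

-2,-2,2,1 ; 2446

  a_4 = -2·4 + -2·3 + 2·-4 + 1·2 = -20
  a_5 = -2·-20 + -2·4 + 2·3 + 1·-4 = 34
  a_6 = -2·34 + -2·-20 + 2·4 + 1·3 = -17
  a_7 = -2·-17 + -2·34 + 2·-20 + 1·4 = -70
  a_8 = -2·-70 + -2·-17 + 2·34 + 1·-20 = 222
  a_9 = -2·222 + -2·-70 + 2·-17 + 1·34 = -304
  a_10 = -2·-304 + -2·222 + 2·-70 + 1·-17 = 7
  a_11 = -2·7 + -2·-304 + 2·222 + 1·-70 = 968
  a_12 = -2·968 + -2·7 + 2·-304 + 1·222 = -2336
  a_13 = -2·-2336 + -2·968 + 2·7 + 1·-304 = 2446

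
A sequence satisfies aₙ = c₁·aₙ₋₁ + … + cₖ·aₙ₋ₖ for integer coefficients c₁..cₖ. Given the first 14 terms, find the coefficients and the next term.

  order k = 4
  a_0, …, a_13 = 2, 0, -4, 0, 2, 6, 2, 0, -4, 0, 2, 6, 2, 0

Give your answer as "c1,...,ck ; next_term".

1,0,-1,1 ; -4

  a_4 = 1·0 + 0·-4 + -1·0 + 1·2 = 2
  a_5 = 1·2 + 0·0 + -1·-4 + 1·0 = 6
  a_6 = 1·6 + 0·2 + -1·0 + 1·-4 = 2
  a_7 = 1·2 + 0·6 + -1·2 + 1·0 = 0
  a_8 = 1·0 + 0·2 + -1·6 + 1·2 = -4
  a_9 = 1·-4 + 0·0 + -1·2 + 1·6 = 0
  a_10 = 1·0 + 0·-4 + -1·0 + 1·2 = 2
  a_11 = 1·2 + 0·0 + -1·-4 + 1·0 = 6
  a_12 = 1·6 + 0·2 + -1·0 + 1·-4 = 2
  a_13 = 1·2 + 0·6 + -1·2 + 1·0 = 0
  a_14 = 1·0 + 0·2 + -1·6 + 1·2 = -4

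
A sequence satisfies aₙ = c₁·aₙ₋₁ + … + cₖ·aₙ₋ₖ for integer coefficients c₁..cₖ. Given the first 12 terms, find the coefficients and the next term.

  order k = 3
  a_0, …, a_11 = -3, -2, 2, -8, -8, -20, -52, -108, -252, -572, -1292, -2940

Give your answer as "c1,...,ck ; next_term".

  a_3 = 1·2 + 2·-2 + 2·-3 = -8
  a_4 = 1·-8 + 2·2 + 2·-2 = -8
  a_5 = 1·-8 + 2·-8 + 2·2 = -20
  a_6 = 1·-20 + 2·-8 + 2·-8 = -52
  a_7 = 1·-52 + 2·-20 + 2·-8 = -108
  a_8 = 1·-108 + 2·-52 + 2·-20 = -252
  a_9 = 1·-252 + 2·-108 + 2·-52 = -572
  a_10 = 1·-572 + 2·-252 + 2·-108 = -1292
  a_11 = 1·-1292 + 2·-572 + 2·-252 = -2940
  a_12 = 1·-2940 + 2·-1292 + 2·-572 = -6668

1,2,2 ; -6668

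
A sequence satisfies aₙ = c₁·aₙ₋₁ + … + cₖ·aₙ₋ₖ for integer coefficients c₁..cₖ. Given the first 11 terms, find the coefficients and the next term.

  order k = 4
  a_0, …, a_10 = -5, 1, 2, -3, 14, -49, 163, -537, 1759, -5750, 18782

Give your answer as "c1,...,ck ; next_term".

  a_4 = -4·-3 + -2·2 + 1·1 + -1·-5 = 14
  a_5 = -4·14 + -2·-3 + 1·2 + -1·1 = -49
  a_6 = -4·-49 + -2·14 + 1·-3 + -1·2 = 163
  a_7 = -4·163 + -2·-49 + 1·14 + -1·-3 = -537
  a_8 = -4·-537 + -2·163 + 1·-49 + -1·14 = 1759
  a_9 = -4·1759 + -2·-537 + 1·163 + -1·-49 = -5750
  a_10 = -4·-5750 + -2·1759 + 1·-537 + -1·163 = 18782
  a_11 = -4·18782 + -2·-5750 + 1·1759 + -1·-537 = -61332

-4,-2,1,-1 ; -61332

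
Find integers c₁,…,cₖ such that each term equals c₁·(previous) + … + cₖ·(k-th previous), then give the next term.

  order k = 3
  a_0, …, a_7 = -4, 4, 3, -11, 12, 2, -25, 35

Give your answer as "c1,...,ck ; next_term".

-1,-1,1 ; -8

  a_3 = -1·3 + -1·4 + 1·-4 = -11
  a_4 = -1·-11 + -1·3 + 1·4 = 12
  a_5 = -1·12 + -1·-11 + 1·3 = 2
  a_6 = -1·2 + -1·12 + 1·-11 = -25
  a_7 = -1·-25 + -1·2 + 1·12 = 35
  a_8 = -1·35 + -1·-25 + 1·2 = -8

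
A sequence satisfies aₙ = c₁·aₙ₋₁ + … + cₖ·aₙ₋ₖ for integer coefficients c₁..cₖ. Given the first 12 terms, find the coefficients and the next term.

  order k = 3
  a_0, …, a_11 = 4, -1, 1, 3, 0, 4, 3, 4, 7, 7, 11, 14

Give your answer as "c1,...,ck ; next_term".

  a_3 = 0·1 + 1·-1 + 1·4 = 3
  a_4 = 0·3 + 1·1 + 1·-1 = 0
  a_5 = 0·0 + 1·3 + 1·1 = 4
  a_6 = 0·4 + 1·0 + 1·3 = 3
  a_7 = 0·3 + 1·4 + 1·0 = 4
  a_8 = 0·4 + 1·3 + 1·4 = 7
  a_9 = 0·7 + 1·4 + 1·3 = 7
  a_10 = 0·7 + 1·7 + 1·4 = 11
  a_11 = 0·11 + 1·7 + 1·7 = 14
  a_12 = 0·14 + 1·11 + 1·7 = 18

0,1,1 ; 18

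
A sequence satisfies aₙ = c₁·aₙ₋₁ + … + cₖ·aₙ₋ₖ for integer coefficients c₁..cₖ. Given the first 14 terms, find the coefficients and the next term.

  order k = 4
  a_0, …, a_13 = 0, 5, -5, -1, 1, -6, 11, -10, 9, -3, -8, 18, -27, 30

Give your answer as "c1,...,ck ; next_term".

-1,0,0,-1 ; -22

  a_4 = -1·-1 + 0·-5 + 0·5 + -1·0 = 1
  a_5 = -1·1 + 0·-1 + 0·-5 + -1·5 = -6
  a_6 = -1·-6 + 0·1 + 0·-1 + -1·-5 = 11
  a_7 = -1·11 + 0·-6 + 0·1 + -1·-1 = -10
  a_8 = -1·-10 + 0·11 + 0·-6 + -1·1 = 9
  a_9 = -1·9 + 0·-10 + 0·11 + -1·-6 = -3
  a_10 = -1·-3 + 0·9 + 0·-10 + -1·11 = -8
  a_11 = -1·-8 + 0·-3 + 0·9 + -1·-10 = 18
  a_12 = -1·18 + 0·-8 + 0·-3 + -1·9 = -27
  a_13 = -1·-27 + 0·18 + 0·-8 + -1·-3 = 30
  a_14 = -1·30 + 0·-27 + 0·18 + -1·-8 = -22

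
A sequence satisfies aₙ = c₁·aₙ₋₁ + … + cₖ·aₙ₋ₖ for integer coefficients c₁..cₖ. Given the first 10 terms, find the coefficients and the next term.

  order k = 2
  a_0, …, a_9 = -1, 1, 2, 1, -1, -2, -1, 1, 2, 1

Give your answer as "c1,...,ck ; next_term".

1,-1 ; -1

  a_2 = 1·1 + -1·-1 = 2
  a_3 = 1·2 + -1·1 = 1
  a_4 = 1·1 + -1·2 = -1
  a_5 = 1·-1 + -1·1 = -2
  a_6 = 1·-2 + -1·-1 = -1
  a_7 = 1·-1 + -1·-2 = 1
  a_8 = 1·1 + -1·-1 = 2
  a_9 = 1·2 + -1·1 = 1
  a_10 = 1·1 + -1·2 = -1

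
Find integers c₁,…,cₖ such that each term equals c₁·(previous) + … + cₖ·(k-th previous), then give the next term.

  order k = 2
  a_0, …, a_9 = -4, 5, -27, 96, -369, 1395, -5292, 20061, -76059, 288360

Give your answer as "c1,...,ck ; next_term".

-3,3 ; -1093257

  a_2 = -3·5 + 3·-4 = -27
  a_3 = -3·-27 + 3·5 = 96
  a_4 = -3·96 + 3·-27 = -369
  a_5 = -3·-369 + 3·96 = 1395
  a_6 = -3·1395 + 3·-369 = -5292
  a_7 = -3·-5292 + 3·1395 = 20061
  a_8 = -3·20061 + 3·-5292 = -76059
  a_9 = -3·-76059 + 3·20061 = 288360
  a_10 = -3·288360 + 3·-76059 = -1093257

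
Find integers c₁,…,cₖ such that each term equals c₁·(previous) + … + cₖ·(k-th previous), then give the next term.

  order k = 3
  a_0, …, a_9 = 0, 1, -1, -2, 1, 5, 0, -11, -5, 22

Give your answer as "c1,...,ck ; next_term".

  a_3 = 0·-1 + -2·1 + -1·0 = -2
  a_4 = 0·-2 + -2·-1 + -1·1 = 1
  a_5 = 0·1 + -2·-2 + -1·-1 = 5
  a_6 = 0·5 + -2·1 + -1·-2 = 0
  a_7 = 0·0 + -2·5 + -1·1 = -11
  a_8 = 0·-11 + -2·0 + -1·5 = -5
  a_9 = 0·-5 + -2·-11 + -1·0 = 22
  a_10 = 0·22 + -2·-5 + -1·-11 = 21

0,-2,-1 ; 21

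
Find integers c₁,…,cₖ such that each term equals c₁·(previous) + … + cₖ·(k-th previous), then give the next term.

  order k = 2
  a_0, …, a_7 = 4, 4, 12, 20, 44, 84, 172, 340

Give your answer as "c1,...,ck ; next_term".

1,2 ; 684

  a_2 = 1·4 + 2·4 = 12
  a_3 = 1·12 + 2·4 = 20
  a_4 = 1·20 + 2·12 = 44
  a_5 = 1·44 + 2·20 = 84
  a_6 = 1·84 + 2·44 = 172
  a_7 = 1·172 + 2·84 = 340
  a_8 = 1·340 + 2·172 = 684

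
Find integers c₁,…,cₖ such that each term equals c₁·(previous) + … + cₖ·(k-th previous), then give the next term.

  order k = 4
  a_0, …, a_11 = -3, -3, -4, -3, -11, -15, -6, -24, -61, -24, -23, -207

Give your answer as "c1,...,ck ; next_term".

0,-1,3,2 ; -171

  a_4 = 0·-3 + -1·-4 + 3·-3 + 2·-3 = -11
  a_5 = 0·-11 + -1·-3 + 3·-4 + 2·-3 = -15
  a_6 = 0·-15 + -1·-11 + 3·-3 + 2·-4 = -6
  a_7 = 0·-6 + -1·-15 + 3·-11 + 2·-3 = -24
  a_8 = 0·-24 + -1·-6 + 3·-15 + 2·-11 = -61
  a_9 = 0·-61 + -1·-24 + 3·-6 + 2·-15 = -24
  a_10 = 0·-24 + -1·-61 + 3·-24 + 2·-6 = -23
  a_11 = 0·-23 + -1·-24 + 3·-61 + 2·-24 = -207
  a_12 = 0·-207 + -1·-23 + 3·-24 + 2·-61 = -171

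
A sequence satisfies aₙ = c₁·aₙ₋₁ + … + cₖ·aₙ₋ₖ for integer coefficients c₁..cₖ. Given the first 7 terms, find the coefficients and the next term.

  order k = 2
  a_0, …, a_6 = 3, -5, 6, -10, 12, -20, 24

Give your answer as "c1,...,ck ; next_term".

0,2 ; -40

  a_2 = 0·-5 + 2·3 = 6
  a_3 = 0·6 + 2·-5 = -10
  a_4 = 0·-10 + 2·6 = 12
  a_5 = 0·12 + 2·-10 = -20
  a_6 = 0·-20 + 2·12 = 24
  a_7 = 0·24 + 2·-20 = -40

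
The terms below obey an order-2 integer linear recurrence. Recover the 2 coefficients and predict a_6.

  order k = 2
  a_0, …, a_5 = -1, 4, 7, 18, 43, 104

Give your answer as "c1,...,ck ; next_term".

2,1 ; 251

  a_2 = 2·4 + 1·-1 = 7
  a_3 = 2·7 + 1·4 = 18
  a_4 = 2·18 + 1·7 = 43
  a_5 = 2·43 + 1·18 = 104
  a_6 = 2·104 + 1·43 = 251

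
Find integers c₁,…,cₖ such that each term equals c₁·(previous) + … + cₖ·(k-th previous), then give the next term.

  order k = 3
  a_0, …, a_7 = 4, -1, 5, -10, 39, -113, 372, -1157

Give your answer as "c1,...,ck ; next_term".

  a_3 = -2·5 + 4·-1 + 1·4 = -10
  a_4 = -2·-10 + 4·5 + 1·-1 = 39
  a_5 = -2·39 + 4·-10 + 1·5 = -113
  a_6 = -2·-113 + 4·39 + 1·-10 = 372
  a_7 = -2·372 + 4·-113 + 1·39 = -1157
  a_8 = -2·-1157 + 4·372 + 1·-113 = 3689

-2,4,1 ; 3689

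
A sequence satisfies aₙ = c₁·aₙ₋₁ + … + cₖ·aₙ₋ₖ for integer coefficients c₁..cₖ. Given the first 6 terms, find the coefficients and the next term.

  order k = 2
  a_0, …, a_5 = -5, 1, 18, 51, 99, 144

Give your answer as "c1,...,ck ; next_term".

3,-3 ; 135

  a_2 = 3·1 + -3·-5 = 18
  a_3 = 3·18 + -3·1 = 51
  a_4 = 3·51 + -3·18 = 99
  a_5 = 3·99 + -3·51 = 144
  a_6 = 3·144 + -3·99 = 135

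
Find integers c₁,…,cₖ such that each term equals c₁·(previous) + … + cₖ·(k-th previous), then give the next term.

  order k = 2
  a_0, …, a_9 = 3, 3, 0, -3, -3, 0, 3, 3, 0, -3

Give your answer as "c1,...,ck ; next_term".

  a_2 = 1·3 + -1·3 = 0
  a_3 = 1·0 + -1·3 = -3
  a_4 = 1·-3 + -1·0 = -3
  a_5 = 1·-3 + -1·-3 = 0
  a_6 = 1·0 + -1·-3 = 3
  a_7 = 1·3 + -1·0 = 3
  a_8 = 1·3 + -1·3 = 0
  a_9 = 1·0 + -1·3 = -3
  a_10 = 1·-3 + -1·0 = -3

1,-1 ; -3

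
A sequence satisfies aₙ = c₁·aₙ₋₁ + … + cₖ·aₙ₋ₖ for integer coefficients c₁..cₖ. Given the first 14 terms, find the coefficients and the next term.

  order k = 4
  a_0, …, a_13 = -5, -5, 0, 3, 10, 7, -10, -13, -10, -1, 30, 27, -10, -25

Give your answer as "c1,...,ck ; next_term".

  a_4 = 0·3 + -1·0 + 0·-5 + -2·-5 = 10
  a_5 = 0·10 + -1·3 + 0·0 + -2·-5 = 7
  a_6 = 0·7 + -1·10 + 0·3 + -2·0 = -10
  a_7 = 0·-10 + -1·7 + 0·10 + -2·3 = -13
  a_8 = 0·-13 + -1·-10 + 0·7 + -2·10 = -10
  a_9 = 0·-10 + -1·-13 + 0·-10 + -2·7 = -1
  a_10 = 0·-1 + -1·-10 + 0·-13 + -2·-10 = 30
  a_11 = 0·30 + -1·-1 + 0·-10 + -2·-13 = 27
  a_12 = 0·27 + -1·30 + 0·-1 + -2·-10 = -10
  a_13 = 0·-10 + -1·27 + 0·30 + -2·-1 = -25
  a_14 = 0·-25 + -1·-10 + 0·27 + -2·30 = -50

0,-1,0,-2 ; -50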